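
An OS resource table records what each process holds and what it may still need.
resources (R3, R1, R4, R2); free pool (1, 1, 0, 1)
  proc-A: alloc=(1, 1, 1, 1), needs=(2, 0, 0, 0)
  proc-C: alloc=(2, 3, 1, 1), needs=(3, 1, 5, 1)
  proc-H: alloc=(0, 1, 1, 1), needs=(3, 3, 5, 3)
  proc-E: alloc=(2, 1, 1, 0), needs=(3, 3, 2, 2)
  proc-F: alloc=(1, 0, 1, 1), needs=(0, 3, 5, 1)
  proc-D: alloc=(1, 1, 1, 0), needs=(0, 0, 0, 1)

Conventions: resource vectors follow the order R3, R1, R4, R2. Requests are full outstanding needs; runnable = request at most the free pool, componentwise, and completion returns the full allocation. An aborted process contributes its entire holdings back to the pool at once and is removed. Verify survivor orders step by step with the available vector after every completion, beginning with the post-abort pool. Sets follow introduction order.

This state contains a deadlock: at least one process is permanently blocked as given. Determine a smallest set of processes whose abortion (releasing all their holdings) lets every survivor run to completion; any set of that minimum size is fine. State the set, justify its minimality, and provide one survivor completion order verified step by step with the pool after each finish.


The answer: abort proc-H and proc-F.
Key observation: no ordering could ever have run proc-C before the abort of proc-H and proc-F; with (1, 1, 2, 2) back in the pool it fits at step 4.
No one abort is enough; case by case: proc-A alone leaves proc-C blocked (short on R4); proc-C alone leaves proc-H blocked (short on R4); proc-H alone leaves proc-C blocked (short on R4); proc-E alone leaves proc-C blocked (short on R4); proc-F alone leaves proc-C blocked (short on R4); proc-D alone leaves proc-C blocked (short on R4).
Survivors finish in the order: proc-D, proc-E, proc-A, proc-C. Step-by-step check (pool after the aborts first):
  pool = (2, 2, 2, 3)
  proc-D needs (0, 0, 0, 1) <= (2, 2, 2, 3) -> finishes; pool += (1, 1, 1, 0) = (3, 3, 3, 3)
  proc-E needs (3, 3, 2, 2) <= (3, 3, 3, 3) -> finishes; pool += (2, 1, 1, 0) = (5, 4, 4, 3)
  proc-A needs (2, 0, 0, 0) <= (5, 4, 4, 3) -> finishes; pool += (1, 1, 1, 1) = (6, 5, 5, 4)
  proc-C needs (3, 1, 5, 1) <= (6, 5, 5, 4) -> finishes; pool += (2, 3, 1, 1) = (8, 8, 6, 5)


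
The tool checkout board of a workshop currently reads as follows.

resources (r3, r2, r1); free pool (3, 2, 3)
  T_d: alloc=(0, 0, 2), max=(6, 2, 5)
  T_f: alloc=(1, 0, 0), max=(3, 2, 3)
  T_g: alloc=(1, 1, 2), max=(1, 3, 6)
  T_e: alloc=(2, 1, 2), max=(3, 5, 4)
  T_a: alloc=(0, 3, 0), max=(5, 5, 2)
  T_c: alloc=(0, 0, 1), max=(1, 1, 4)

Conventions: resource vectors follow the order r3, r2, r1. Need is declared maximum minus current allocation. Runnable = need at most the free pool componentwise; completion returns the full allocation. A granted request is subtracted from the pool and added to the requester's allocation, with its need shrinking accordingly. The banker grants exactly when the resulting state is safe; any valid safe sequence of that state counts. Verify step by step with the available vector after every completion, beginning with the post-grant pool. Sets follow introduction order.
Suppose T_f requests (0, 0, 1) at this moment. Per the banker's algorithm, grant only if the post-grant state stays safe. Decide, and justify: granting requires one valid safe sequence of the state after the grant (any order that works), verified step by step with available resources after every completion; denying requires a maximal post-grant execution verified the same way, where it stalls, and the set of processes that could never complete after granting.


GRANT — the state after the grant stays safe, e.g. via T_f, T_c, T_g, T_a, T_e, T_d.
Key observation: even at the reduced pool (3, 2, 2), T_f fits immediately, so safety survives the grant.
Check on the post-grant state, step by step:
  pool = (3, 2, 2)
  run T_f (needs (2, 2, 2), free (3, 2, 2)); after release of (1, 0, 1) the pool is (4, 2, 3)
  run T_c (needs (1, 1, 3), free (4, 2, 3)); after release of (0, 0, 1) the pool is (4, 2, 4)
  run T_g (needs (0, 2, 4), free (4, 2, 4)); after release of (1, 1, 2) the pool is (5, 3, 6)
  run T_a (needs (5, 2, 2), free (5, 3, 6)); after release of (0, 3, 0) the pool is (5, 6, 6)
  run T_e (needs (1, 4, 2), free (5, 6, 6)); after release of (2, 1, 2) the pool is (7, 7, 8)
  run T_d (needs (6, 2, 3), free (7, 7, 8)); after release of (0, 0, 2) the pool is (7, 7, 10)


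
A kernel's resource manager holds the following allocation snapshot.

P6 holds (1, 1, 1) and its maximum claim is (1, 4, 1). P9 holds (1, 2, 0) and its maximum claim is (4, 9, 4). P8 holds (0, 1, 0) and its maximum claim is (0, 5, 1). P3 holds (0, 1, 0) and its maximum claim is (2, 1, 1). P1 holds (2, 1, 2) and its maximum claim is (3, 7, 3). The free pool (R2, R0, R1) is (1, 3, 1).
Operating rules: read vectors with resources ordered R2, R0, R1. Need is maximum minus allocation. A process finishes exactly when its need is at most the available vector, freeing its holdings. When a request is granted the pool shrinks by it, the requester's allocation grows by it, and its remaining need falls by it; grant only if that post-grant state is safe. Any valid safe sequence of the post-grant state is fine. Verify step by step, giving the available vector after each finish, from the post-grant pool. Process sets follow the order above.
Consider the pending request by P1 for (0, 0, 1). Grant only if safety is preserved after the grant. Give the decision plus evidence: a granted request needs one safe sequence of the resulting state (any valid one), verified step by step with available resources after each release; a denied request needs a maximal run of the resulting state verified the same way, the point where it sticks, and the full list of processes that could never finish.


GRANT: granting preserves safety; a valid post-grant sequence is P6, P3, P8, P1, P9.
Key observation: the grant leaves (1, 3, 0) free — enough for P6, whose release restarts the cascade.
Verifying the post-grant state step by step:
  pool = (1, 3, 0)
  P6: need (0, 3, 0) fits (1, 3, 0); releases (1, 1, 1), pool now (2, 4, 1)
  P3: need (2, 0, 1) fits (2, 4, 1); releases (0, 1, 0), pool now (2, 5, 1)
  P8: need (0, 4, 1) fits (2, 5, 1); releases (0, 1, 0), pool now (2, 6, 1)
  P1: need (1, 6, 0) fits (2, 6, 1); releases (2, 1, 3), pool now (4, 7, 4)
  P9: need (3, 7, 4) fits (4, 7, 4); releases (1, 2, 0), pool now (5, 9, 4)


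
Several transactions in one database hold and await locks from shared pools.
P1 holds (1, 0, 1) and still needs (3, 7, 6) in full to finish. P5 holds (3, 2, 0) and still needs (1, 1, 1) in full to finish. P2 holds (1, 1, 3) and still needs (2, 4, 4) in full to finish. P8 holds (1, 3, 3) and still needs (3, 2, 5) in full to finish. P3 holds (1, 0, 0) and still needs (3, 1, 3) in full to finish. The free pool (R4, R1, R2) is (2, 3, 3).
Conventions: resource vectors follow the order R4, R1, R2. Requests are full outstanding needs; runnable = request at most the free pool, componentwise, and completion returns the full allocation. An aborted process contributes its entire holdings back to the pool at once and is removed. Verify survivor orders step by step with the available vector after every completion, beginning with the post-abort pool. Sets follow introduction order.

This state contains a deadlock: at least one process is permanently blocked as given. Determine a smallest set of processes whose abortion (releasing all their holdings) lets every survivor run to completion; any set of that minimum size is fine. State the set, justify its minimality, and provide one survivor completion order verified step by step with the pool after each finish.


Minimum abort set: P8.
Key observation: no ordering could ever have run P2 before the abort of P8; with (1, 3, 3) back in the pool it fits at step 3.
No smaller set exists: with zero aborts the deadlock remains.
Survivors finish in the order: P5, P3, P2, P1. Verifying each step (pool after the aborts first):
  pool = (3, 6, 6)
  P5: need (1, 1, 1) fits (3, 6, 6); releases (3, 2, 0), pool now (6, 8, 6)
  P3: need (3, 1, 3) fits (6, 8, 6); releases (1, 0, 0), pool now (7, 8, 6)
  P2: need (2, 4, 4) fits (7, 8, 6); releases (1, 1, 3), pool now (8, 9, 9)
  P1: need (3, 7, 6) fits (8, 9, 9); releases (1, 0, 1), pool now (9, 9, 10)


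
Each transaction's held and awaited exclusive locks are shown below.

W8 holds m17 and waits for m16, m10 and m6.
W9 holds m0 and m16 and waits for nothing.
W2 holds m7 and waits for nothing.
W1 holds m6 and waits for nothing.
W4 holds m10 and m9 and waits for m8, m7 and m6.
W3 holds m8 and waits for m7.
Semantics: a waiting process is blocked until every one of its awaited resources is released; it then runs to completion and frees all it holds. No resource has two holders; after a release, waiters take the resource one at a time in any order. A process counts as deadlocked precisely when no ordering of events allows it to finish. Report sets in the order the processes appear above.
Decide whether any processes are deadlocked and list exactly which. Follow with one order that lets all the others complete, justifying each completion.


Nothing here is deadlocked.
Key observation: the wait relation is loop-free; peeling off processes with no waits unwinds the whole state.
The rest can finish in the order W2, W1, W3, W9, W4, W8.
Walking it through:
  W2: no waits; runs immediately, freeing m7
  W1: no waits; runs immediately, freeing m6
  W3: everything it awaited (m7) is free; runs, freeing m8
  W9: no waits; runs immediately, freeing m0 and m16
  W4: everything it awaited (m8, m7 and m6) is free; runs, freeing m10 and m9
  W8: everything it awaited (m16, m10 and m6) is free; runs, freeing m17


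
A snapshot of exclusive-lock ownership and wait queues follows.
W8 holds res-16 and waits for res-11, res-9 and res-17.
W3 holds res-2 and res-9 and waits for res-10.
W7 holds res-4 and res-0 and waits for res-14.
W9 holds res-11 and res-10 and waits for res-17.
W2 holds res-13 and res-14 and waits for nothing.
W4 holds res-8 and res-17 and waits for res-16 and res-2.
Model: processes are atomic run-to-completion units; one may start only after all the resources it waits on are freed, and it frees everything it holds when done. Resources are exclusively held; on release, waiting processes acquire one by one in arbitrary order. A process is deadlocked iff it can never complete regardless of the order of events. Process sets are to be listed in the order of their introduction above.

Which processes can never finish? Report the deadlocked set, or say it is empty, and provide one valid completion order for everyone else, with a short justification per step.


The deadlocked set is W8, W3, W9 and W4.
Key observation: the knot is the closed ring of waits W8 -> W3 -> W9 -> W4 -> W8; no other process is dragged down with it.
One completion order for the rest: W2, W7.
Step-by-step check:
  run W2 (it waits on nothing); releases res-13 and res-14
  W7 waits on res-14 — all released -> runs and releases res-4 and res-0


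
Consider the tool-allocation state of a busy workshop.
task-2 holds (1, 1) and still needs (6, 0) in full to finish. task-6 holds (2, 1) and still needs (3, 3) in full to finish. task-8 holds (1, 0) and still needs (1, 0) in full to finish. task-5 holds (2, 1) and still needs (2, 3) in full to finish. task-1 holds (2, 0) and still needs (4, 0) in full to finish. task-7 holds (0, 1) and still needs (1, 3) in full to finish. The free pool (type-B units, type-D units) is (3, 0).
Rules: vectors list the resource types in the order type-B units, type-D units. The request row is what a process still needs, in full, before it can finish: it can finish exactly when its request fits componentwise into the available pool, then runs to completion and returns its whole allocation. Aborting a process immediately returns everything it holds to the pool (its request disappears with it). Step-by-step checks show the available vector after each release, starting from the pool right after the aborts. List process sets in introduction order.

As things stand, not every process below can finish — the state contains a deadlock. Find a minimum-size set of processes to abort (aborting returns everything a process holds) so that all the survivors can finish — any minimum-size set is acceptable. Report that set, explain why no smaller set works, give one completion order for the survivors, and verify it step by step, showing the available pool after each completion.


Minimum abort set: task-6 and task-5.
Key observation: the deadlocked task-7 becomes finishable only because task-6 and task-5 released (4, 2); it completes at step 3 below.
Minimality, checking each single-abort alternative: task-2 alone leaves task-6 blocked (short on type-D units); task-6 alone leaves task-5 blocked (short on type-D units); task-8 alone leaves task-6 blocked (short on type-D units); task-5 alone leaves task-6 blocked (short on type-D units); task-1 alone leaves task-6 blocked (short on type-D units); task-7 alone leaves task-6 blocked (short on type-D units).
The survivors complete as task-2, task-8, task-7, task-1. Step-by-step check (starting from the post-abort pool):
  pool = (7, 2)
  task-2 needs (6, 0) <= (7, 2) -> finishes; pool += (1, 1) = (8, 3)
  task-8 needs (1, 0) <= (8, 3) -> finishes; pool += (1, 0) = (9, 3)
  task-7 needs (1, 3) <= (9, 3) -> finishes; pool += (0, 1) = (9, 4)
  task-1 needs (4, 0) <= (9, 4) -> finishes; pool += (2, 0) = (11, 4)


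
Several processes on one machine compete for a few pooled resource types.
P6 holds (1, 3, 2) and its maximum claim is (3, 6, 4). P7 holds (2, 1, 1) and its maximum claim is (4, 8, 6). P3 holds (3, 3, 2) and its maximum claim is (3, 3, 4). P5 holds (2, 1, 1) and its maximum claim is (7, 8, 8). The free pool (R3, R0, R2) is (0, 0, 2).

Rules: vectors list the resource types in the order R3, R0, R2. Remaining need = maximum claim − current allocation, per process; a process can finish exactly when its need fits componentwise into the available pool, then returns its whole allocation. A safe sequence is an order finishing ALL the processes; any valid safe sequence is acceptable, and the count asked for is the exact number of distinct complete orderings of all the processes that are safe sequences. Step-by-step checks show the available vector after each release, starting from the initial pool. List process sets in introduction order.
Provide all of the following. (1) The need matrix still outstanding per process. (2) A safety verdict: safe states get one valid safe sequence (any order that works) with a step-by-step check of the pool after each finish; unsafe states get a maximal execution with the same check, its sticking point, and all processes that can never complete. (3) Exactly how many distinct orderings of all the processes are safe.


(1) Remaining need (order R3, R0, R2):
  P6: (2, 3, 2)
  P7: (2, 7, 5)
  P3: (0, 0, 2)
  P5: (5, 7, 7)
(2) UNSAFE.
Key observation: once P3, P6 finish, the pool peaks at (4, 6, 6) — and every remaining process still needs more R0 than that.
Going as far as possible: P3, P6; after that, nothing fits. Walking it through:
  pool = (0, 0, 2)
  P3: need (0, 0, 2) fits (0, 0, 2); releases (3, 3, 2), pool now (3, 3, 4)
  P6: need (2, 3, 2) fits (3, 3, 4); releases (1, 3, 2), pool now (4, 6, 6)
  blocked: P7 wants (2, 7, 5), pool (4, 6, 6) — not enough R0
  blocked: P5 wants (5, 7, 7), pool (4, 6, 6) — not enough R3, R0 and R2
Processes that can never finish: P7 and P5.
(3) Exactly 0 of the possible complete orderings are safe sequences.


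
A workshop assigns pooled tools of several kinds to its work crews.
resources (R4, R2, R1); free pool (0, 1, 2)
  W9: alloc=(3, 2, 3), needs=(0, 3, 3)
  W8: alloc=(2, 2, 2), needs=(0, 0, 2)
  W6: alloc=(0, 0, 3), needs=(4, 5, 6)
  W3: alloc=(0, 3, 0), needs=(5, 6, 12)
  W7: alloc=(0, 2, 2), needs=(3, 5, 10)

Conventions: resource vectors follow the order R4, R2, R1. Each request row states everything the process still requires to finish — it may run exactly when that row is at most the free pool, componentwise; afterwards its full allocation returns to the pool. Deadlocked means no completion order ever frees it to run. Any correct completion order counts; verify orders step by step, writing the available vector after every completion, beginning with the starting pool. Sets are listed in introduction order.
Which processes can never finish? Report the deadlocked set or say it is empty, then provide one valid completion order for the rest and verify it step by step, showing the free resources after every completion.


Nothing here is deadlocked.
Key observation: no deadlock: W8 fits now, and the freed resources carry the rest through.
The rest can finish in the order W8, W9, W6, W7, W3. Walking it through:
  pool = (0, 1, 2)
  W8 needs (0, 0, 2) <= (0, 1, 2) -> finishes; pool += (2, 2, 2) = (2, 3, 4)
  W9 needs (0, 3, 3) <= (2, 3, 4) -> finishes; pool += (3, 2, 3) = (5, 5, 7)
  W6 needs (4, 5, 6) <= (5, 5, 7) -> finishes; pool += (0, 0, 3) = (5, 5, 10)
  W7 needs (3, 5, 10) <= (5, 5, 10) -> finishes; pool += (0, 2, 2) = (5, 7, 12)
  W3 needs (5, 6, 12) <= (5, 7, 12) -> finishes; pool += (0, 3, 0) = (5, 10, 12)


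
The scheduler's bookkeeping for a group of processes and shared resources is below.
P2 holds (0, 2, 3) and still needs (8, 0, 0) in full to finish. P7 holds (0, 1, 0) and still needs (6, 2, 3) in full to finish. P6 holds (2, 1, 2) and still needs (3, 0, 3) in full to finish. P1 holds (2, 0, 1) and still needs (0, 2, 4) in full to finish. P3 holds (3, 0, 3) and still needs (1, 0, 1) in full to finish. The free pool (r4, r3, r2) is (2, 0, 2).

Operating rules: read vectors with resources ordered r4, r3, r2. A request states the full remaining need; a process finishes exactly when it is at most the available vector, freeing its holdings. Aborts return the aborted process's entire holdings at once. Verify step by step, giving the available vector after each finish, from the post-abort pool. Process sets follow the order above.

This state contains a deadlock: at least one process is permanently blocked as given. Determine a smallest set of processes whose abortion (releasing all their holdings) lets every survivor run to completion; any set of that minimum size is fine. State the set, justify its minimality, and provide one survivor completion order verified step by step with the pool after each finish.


Minimum abort set: P7.
Key observation: no ordering could ever have run P1 before the abort of P7; with (0, 1, 0) back in the pool it fits at step 3.
Why nothing smaller works: aborting no one leaves the state deadlocked as given.
The survivors complete as P3, P6, P1, P2. Check, step by step (starting from the post-abort pool):
  pool = (2, 1, 2)
  P3: need (1, 0, 1) fits (2, 1, 2); releases (3, 0, 3), pool now (5, 1, 5)
  P6: need (3, 0, 3) fits (5, 1, 5); releases (2, 1, 2), pool now (7, 2, 7)
  P1: need (0, 2, 4) fits (7, 2, 7); releases (2, 0, 1), pool now (9, 2, 8)
  P2: need (8, 0, 0) fits (9, 2, 8); releases (0, 2, 3), pool now (9, 4, 11)


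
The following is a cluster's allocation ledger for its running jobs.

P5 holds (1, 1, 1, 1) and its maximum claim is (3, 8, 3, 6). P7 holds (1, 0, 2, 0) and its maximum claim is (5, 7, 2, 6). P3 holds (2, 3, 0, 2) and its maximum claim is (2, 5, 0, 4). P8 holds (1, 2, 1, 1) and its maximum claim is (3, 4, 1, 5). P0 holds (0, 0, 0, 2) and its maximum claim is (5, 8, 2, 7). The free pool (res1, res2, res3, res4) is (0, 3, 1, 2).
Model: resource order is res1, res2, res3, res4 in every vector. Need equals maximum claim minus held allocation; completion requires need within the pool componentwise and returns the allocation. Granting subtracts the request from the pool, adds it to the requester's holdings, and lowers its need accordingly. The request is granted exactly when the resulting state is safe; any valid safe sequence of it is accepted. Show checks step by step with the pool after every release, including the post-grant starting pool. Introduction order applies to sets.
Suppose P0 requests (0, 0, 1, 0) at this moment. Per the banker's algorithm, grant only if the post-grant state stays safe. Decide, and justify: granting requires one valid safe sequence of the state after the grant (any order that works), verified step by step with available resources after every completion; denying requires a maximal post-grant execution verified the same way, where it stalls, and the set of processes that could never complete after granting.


DENY: after the grant no complete ordering would exist.
Key observation: after P3, P8 the pool peaks at (3, 8, 1, 5), and each blocked process is short somewhere: P5 on res3; P7 on res1, res4; P0 on res1.
On the post-grant state, P3, P8 is a maximal run — nothing extends it. Walking it through:
  pool = (0, 3, 0, 2)
  P3: need (0, 2, 0, 2) fits (0, 3, 0, 2); releases (2, 3, 0, 2), pool now (2, 6, 0, 4)
  P8: need (2, 2, 0, 4) fits (2, 6, 0, 4); releases (1, 2, 1, 1), pool now (3, 8, 1, 5)
  blocked: P5 wants (2, 7, 2, 5), pool (3, 8, 1, 5) — not enough res3
  blocked: P7 wants (4, 7, 0, 6), pool (3, 8, 1, 5) — not enough res1 and res4
  blocked: P0 wants (5, 8, 1, 5), pool (3, 8, 1, 5) — not enough res1
Had the request been granted, P5, P7 and P0 could never finish.


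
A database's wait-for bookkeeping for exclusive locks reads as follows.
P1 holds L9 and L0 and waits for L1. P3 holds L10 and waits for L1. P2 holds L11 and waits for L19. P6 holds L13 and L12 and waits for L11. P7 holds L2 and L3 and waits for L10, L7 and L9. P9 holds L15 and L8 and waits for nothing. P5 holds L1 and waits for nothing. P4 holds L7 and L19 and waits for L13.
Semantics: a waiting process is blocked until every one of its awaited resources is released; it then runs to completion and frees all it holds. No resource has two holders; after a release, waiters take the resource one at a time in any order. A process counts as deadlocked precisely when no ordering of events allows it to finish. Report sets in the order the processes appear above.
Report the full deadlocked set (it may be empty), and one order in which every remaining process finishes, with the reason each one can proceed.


The deadlocked set is P2, P6, P7 and P4.
Key observation: nobody on the ring P2 -> P4 -> P6 -> P2 can start until another member finishes, which never happens; P7 waits into the deadlock from upstream.
One completion order for the rest: P9, P5, P1, P3.
Walking it through:
  P9: no waits; runs immediately, freeing L15 and L8
  P5: no waits; runs immediately, freeing L1
  P1 waits on L1 — all released -> runs and releases L9 and L0
  P3 waits on L1 — all released -> runs and releases L10


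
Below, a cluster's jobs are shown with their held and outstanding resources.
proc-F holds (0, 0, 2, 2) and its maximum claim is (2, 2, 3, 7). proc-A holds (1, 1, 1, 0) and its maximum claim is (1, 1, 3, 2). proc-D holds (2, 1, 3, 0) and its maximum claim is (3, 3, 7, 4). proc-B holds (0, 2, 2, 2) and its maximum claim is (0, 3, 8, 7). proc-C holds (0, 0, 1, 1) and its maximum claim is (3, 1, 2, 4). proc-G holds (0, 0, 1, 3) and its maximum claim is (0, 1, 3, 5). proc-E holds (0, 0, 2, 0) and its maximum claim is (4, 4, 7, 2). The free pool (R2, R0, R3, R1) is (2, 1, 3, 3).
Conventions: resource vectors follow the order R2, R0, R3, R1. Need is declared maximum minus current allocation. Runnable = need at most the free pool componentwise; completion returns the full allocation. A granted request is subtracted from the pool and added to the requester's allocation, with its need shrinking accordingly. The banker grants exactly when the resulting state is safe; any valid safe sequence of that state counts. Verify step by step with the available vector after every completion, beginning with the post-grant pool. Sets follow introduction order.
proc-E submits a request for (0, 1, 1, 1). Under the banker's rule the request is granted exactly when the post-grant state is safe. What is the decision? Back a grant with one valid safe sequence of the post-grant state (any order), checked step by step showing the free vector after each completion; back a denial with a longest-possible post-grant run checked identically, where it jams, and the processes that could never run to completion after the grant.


DENY — the pretend-granted state is unsafe.
Key observation: after proc-A, proc-G, proc-C the pool peaks at (3, 1, 5, 6), and each blocked process is short somewhere: proc-F on R0; proc-D on R0; proc-B on R3; proc-E on R2, R0.
On the post-grant state, proc-A, proc-G, proc-C is a maximal run — nothing extends it. Check, step by step:
  pool = (2, 0, 2, 2)
  run proc-A (needs (0, 0, 2, 2), free (2, 0, 2, 2)); after release of (1, 1, 1, 0) the pool is (3, 1, 3, 2)
  run proc-G (needs (0, 1, 2, 2), free (3, 1, 3, 2)); after release of (0, 0, 1, 3) the pool is (3, 1, 4, 5)
  run proc-C (needs (3, 1, 1, 3), free (3, 1, 4, 5)); after release of (0, 0, 1, 1) the pool is (3, 1, 5, 6)
  blocked: proc-F wants (2, 2, 1, 5), pool (3, 1, 5, 6) — not enough R0
  blocked: proc-D wants (1, 2, 4, 4), pool (3, 1, 5, 6) — not enough R0
  blocked: proc-B wants (0, 1, 6, 5), pool (3, 1, 5, 6) — not enough R3
  blocked: proc-E wants (4, 3, 4, 1), pool (3, 1, 5, 6) — not enough R2 and R0
Post-grant, the permanently blocked set is proc-F, proc-D, proc-B and proc-E.


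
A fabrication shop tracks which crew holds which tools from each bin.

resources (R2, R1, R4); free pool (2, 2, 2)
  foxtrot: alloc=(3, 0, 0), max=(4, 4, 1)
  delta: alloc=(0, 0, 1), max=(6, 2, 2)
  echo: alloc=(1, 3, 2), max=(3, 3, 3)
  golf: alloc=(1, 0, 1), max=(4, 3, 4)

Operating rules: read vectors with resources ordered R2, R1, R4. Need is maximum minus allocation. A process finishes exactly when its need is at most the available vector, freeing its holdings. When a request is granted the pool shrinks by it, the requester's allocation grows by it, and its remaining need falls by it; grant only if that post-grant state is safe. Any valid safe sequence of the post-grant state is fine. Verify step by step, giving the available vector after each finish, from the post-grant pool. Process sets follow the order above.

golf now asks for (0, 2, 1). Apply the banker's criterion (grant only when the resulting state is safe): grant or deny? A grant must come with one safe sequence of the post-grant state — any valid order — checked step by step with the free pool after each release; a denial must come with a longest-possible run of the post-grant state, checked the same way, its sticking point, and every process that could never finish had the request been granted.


GRANT — the state after the grant stays safe, e.g. via echo, golf, foxtrot, delta.
Key observation: even at the reduced pool (2, 0, 1), echo fits immediately, so safety survives the grant.
Step-by-step check of the post-grant state:
  pool = (2, 0, 1)
  run echo (needs (2, 0, 1), free (2, 0, 1)); after release of (1, 3, 2) the pool is (3, 3, 3)
  run golf (needs (3, 1, 2), free (3, 3, 3)); after release of (1, 2, 2) the pool is (4, 5, 5)
  run foxtrot (needs (1, 4, 1), free (4, 5, 5)); after release of (3, 0, 0) the pool is (7, 5, 5)
  run delta (needs (6, 2, 1), free (7, 5, 5)); after release of (0, 0, 1) the pool is (7, 5, 6)


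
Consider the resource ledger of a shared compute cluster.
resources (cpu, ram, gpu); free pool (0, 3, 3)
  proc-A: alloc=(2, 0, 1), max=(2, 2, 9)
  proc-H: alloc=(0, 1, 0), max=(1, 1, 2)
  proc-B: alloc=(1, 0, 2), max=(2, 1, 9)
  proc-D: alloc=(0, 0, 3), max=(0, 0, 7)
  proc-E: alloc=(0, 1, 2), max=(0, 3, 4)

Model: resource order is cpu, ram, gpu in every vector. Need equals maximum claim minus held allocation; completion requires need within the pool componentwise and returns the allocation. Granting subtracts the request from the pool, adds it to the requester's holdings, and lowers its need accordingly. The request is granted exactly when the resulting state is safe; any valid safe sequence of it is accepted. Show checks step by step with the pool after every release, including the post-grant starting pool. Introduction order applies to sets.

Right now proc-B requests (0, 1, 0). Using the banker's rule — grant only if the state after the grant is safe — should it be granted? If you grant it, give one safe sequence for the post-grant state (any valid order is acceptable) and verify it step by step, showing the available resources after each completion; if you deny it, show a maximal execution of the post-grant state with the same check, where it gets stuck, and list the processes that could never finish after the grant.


GRANT. The post-grant state is safe; one safe sequence: proc-E, proc-D, proc-A, proc-B, proc-H.
Key observation: the grant leaves (0, 2, 3) free — enough for proc-E, whose release restarts the cascade.
Check on the post-grant state, step by step:
  pool = (0, 2, 3)
  proc-E needs (0, 2, 2) <= (0, 2, 3) -> finishes; pool += (0, 1, 2) = (0, 3, 5)
  proc-D needs (0, 0, 4) <= (0, 3, 5) -> finishes; pool += (0, 0, 3) = (0, 3, 8)
  proc-A needs (0, 2, 8) <= (0, 3, 8) -> finishes; pool += (2, 0, 1) = (2, 3, 9)
  proc-B needs (1, 0, 7) <= (2, 3, 9) -> finishes; pool += (1, 1, 2) = (3, 4, 11)
  proc-H needs (1, 0, 2) <= (3, 4, 11) -> finishes; pool += (0, 1, 0) = (3, 5, 11)


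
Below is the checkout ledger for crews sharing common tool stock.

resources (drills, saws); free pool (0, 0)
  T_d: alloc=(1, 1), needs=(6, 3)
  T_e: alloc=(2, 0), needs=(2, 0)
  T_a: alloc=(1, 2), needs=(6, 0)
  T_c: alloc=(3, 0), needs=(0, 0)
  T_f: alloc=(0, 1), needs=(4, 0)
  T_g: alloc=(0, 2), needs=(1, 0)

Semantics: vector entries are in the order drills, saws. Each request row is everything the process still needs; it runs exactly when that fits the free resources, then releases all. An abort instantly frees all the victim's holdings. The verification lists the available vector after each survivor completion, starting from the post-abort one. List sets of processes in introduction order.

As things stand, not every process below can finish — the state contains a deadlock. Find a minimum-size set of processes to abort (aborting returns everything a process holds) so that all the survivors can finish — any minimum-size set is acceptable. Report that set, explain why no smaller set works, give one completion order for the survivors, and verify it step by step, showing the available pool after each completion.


Abort T_a.
Key observation: the deadlocked T_d becomes finishable only because T_a released (1, 2); it completes at step 4 below.
Minimality: the empty abort set fails — the state is deadlocked as it stands.
Survivors finish in the order: T_c, T_e, T_g, T_d, T_f. Verifying each step (pool after the aborts first):
  pool = (1, 2)
  T_c: need (0, 0) fits (1, 2); releases (3, 0), pool now (4, 2)
  T_e: need (2, 0) fits (4, 2); releases (2, 0), pool now (6, 2)
  T_g: need (1, 0) fits (6, 2); releases (0, 2), pool now (6, 4)
  T_d: need (6, 3) fits (6, 4); releases (1, 1), pool now (7, 5)
  T_f: need (4, 0) fits (7, 5); releases (0, 1), pool now (7, 6)


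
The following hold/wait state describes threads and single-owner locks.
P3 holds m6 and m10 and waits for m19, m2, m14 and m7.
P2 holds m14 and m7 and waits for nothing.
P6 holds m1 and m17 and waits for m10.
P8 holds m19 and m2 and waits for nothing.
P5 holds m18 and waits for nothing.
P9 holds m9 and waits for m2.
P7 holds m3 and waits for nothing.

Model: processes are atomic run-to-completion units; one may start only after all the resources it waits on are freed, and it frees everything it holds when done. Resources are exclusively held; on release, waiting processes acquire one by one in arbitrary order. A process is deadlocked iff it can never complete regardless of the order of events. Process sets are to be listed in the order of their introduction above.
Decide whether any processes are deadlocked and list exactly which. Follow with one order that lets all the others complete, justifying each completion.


Nothing here is deadlocked.
Key observation: although several processes wait, no cycle exists — each chain bottoms out at a free runner.
One completion order for the rest: P5, P8, P2, P9, P3, P6, P7.
Verifying each step:
  P5 waits on nothing -> runs at once and releases m18
  P8 waits on nothing -> runs at once and releases m19 and m2
  P2 waits on nothing -> runs at once and releases m14 and m7
  P9: everything it awaited (m2) is free; runs, freeing m9
  P3: everything it awaited (m19, m2, m14 and m7) is free; runs, freeing m6 and m10
  P6: everything it awaited (m10) is free; runs, freeing m1 and m17
  P7 waits on nothing -> runs at once and releases m3


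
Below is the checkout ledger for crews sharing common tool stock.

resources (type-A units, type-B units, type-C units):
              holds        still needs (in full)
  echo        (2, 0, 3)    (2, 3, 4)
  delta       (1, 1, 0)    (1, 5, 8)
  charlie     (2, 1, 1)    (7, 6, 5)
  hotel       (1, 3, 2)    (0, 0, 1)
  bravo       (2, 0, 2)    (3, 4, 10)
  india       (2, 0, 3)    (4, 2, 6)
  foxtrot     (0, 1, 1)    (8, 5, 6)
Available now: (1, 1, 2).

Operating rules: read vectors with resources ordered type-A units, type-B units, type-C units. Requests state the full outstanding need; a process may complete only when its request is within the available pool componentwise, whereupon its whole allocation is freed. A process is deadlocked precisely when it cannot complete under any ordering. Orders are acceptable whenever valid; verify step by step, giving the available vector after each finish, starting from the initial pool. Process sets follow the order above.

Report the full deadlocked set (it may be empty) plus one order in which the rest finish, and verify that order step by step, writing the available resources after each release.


Deadlocked set: delta, charlie and foxtrot.
Key observation: even finishing hotel, echo, india, bravo leaves just (8, 4, 12) free — too little type-B units for any of the remaining processes.
A valid finishing order for the others: hotel, echo, india, bravo. Verifying each step:
  pool = (1, 1, 2)
  run hotel (needs (0, 0, 1), free (1, 1, 2)); after release of (1, 3, 2) the pool is (2, 4, 4)
  run echo (needs (2, 3, 4), free (2, 4, 4)); after release of (2, 0, 3) the pool is (4, 4, 7)
  run india (needs (4, 2, 6), free (4, 4, 7)); after release of (2, 0, 3) the pool is (6, 4, 10)
  run bravo (needs (3, 4, 10), free (6, 4, 10)); after release of (2, 0, 2) the pool is (8, 4, 12)
The blocked processes can never fit:
  delta cannot run: need (1, 5, 8) vs free (8, 4, 12) (insufficient type-B units)
  charlie cannot run: need (7, 6, 5) vs free (8, 4, 12) (insufficient type-B units)
  foxtrot cannot run: need (8, 5, 6) vs free (8, 4, 12) (insufficient type-B units)


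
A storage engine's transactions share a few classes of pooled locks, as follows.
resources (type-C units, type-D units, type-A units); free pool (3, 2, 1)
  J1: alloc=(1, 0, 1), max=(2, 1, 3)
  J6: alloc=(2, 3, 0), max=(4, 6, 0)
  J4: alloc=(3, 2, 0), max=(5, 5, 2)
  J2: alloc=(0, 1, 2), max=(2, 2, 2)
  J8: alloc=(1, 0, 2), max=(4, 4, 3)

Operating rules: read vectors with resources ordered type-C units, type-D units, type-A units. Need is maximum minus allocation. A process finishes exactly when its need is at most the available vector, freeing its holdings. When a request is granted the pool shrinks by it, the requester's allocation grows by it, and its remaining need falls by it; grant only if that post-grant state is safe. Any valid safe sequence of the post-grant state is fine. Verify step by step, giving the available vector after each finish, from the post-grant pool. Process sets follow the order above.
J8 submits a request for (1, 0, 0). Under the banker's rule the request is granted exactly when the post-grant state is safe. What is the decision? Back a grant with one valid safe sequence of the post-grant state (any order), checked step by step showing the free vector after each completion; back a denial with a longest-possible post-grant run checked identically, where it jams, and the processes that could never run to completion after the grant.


GRANT. The post-grant state is safe; one safe sequence: J2, J6, J8, J1, J4.
Key observation: granting shrinks the pool to (2, 2, 1), yet J2 still fits and the chain goes through.
Verifying the post-grant state step by step:
  pool = (2, 2, 1)
  J2: need (2, 1, 0) fits (2, 2, 1); releases (0, 1, 2), pool now (2, 3, 3)
  J6: need (2, 3, 0) fits (2, 3, 3); releases (2, 3, 0), pool now (4, 6, 3)
  J8: need (2, 4, 1) fits (4, 6, 3); releases (2, 0, 2), pool now (6, 6, 5)
  J1: need (1, 1, 2) fits (6, 6, 5); releases (1, 0, 1), pool now (7, 6, 6)
  J4: need (2, 3, 2) fits (7, 6, 6); releases (3, 2, 0), pool now (10, 8, 6)


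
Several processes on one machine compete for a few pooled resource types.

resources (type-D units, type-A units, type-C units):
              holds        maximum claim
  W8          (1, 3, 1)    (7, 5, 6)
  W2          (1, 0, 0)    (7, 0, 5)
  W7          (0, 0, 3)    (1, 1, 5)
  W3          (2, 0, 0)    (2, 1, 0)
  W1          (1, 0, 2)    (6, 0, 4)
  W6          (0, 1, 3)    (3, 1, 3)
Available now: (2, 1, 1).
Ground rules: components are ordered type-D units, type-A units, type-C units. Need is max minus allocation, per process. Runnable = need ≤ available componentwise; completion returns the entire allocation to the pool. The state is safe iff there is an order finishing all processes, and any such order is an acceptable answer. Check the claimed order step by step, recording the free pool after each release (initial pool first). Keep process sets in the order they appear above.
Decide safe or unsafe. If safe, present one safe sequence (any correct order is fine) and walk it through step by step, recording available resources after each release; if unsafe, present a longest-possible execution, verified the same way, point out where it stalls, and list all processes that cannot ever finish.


The state is UNSAFE.
Key observation: after W3, W6, W7 complete, (4, 2, 7) is the best the pool ever gets, yet each leftover process wants more type-D units.
The run W3, W6, W7 cannot be extended any further. Walking it through:
  pool = (2, 1, 1)
  run W3 (needs (0, 1, 0), free (2, 1, 1)); after release of (2, 0, 0) the pool is (4, 1, 1)
  run W6 (needs (3, 0, 0), free (4, 1, 1)); after release of (0, 1, 3) the pool is (4, 2, 4)
  run W7 (needs (1, 1, 2), free (4, 2, 4)); after release of (0, 0, 3) the pool is (4, 2, 7)
  blocked: W8 wants (6, 2, 5), pool (4, 2, 7) — not enough type-D units
  blocked: W2 wants (6, 0, 5), pool (4, 2, 7) — not enough type-D units
  blocked: W1 wants (5, 0, 2), pool (4, 2, 7) — not enough type-D units
Never able to finish: W8, W2 and W1.


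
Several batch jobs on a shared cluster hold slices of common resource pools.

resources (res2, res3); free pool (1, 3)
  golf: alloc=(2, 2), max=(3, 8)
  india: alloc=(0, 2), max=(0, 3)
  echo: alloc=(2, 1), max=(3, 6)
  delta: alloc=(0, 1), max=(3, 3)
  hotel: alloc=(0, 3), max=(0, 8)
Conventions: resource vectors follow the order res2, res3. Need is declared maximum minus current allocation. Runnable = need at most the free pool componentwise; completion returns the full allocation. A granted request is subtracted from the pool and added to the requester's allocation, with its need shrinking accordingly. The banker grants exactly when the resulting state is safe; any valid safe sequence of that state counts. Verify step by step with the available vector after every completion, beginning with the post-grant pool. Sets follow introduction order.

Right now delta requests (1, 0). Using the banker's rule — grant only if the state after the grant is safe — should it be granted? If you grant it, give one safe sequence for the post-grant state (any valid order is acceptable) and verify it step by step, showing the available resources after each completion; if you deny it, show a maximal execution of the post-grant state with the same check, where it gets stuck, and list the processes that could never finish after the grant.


DENY. Granting would leave the state unsafe.
Key observation: no order helps: past india, hotel, the free pool tops out at (0, 8), below what each blocked process needs in res2.
After a pretend grant, a maximal execution: india, hotel — then nothing else fits. Step-by-step check:
  pool = (0, 3)
  run india (needs (0, 1), free (0, 3)); after release of (0, 2) the pool is (0, 5)
  run hotel (needs (0, 5), free (0, 5)); after release of (0, 3) the pool is (0, 8)
  blocked: golf wants (1, 6), pool (0, 8) — not enough res2
  blocked: echo wants (1, 5), pool (0, 8) — not enough res2
  blocked: delta wants (2, 2), pool (0, 8) — not enough res2
Processes that could never finish after the grant: golf, echo and delta.
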